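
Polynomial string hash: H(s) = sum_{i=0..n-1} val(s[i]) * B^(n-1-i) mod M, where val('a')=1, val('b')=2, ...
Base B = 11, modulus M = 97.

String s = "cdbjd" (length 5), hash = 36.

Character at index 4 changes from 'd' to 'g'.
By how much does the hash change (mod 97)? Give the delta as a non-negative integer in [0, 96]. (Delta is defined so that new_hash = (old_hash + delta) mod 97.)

Answer: 3

Derivation:
Delta formula: (val(new) - val(old)) * B^(n-1-k) mod M
  val('g') - val('d') = 7 - 4 = 3
  B^(n-1-k) = 11^0 mod 97 = 1
  Delta = 3 * 1 mod 97 = 3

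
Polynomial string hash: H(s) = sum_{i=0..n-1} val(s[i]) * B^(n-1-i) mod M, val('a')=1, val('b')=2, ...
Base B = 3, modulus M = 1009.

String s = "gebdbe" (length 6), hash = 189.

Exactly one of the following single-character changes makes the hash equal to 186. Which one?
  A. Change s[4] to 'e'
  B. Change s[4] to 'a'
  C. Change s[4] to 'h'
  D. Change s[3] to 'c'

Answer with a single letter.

Answer: B

Derivation:
Option A: s[4]='b'->'e', delta=(5-2)*3^1 mod 1009 = 9, hash=189+9 mod 1009 = 198
Option B: s[4]='b'->'a', delta=(1-2)*3^1 mod 1009 = 1006, hash=189+1006 mod 1009 = 186 <-- target
Option C: s[4]='b'->'h', delta=(8-2)*3^1 mod 1009 = 18, hash=189+18 mod 1009 = 207
Option D: s[3]='d'->'c', delta=(3-4)*3^2 mod 1009 = 1000, hash=189+1000 mod 1009 = 180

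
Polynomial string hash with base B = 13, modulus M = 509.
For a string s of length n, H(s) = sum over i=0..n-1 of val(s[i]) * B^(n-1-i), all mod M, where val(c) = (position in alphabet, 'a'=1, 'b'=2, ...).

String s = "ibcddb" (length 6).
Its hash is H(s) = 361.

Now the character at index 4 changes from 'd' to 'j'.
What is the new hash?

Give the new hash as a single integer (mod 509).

Answer: 439

Derivation:
val('d') = 4, val('j') = 10
Position k = 4, exponent = n-1-k = 1
B^1 mod M = 13^1 mod 509 = 13
Delta = (10 - 4) * 13 mod 509 = 78
New hash = (361 + 78) mod 509 = 439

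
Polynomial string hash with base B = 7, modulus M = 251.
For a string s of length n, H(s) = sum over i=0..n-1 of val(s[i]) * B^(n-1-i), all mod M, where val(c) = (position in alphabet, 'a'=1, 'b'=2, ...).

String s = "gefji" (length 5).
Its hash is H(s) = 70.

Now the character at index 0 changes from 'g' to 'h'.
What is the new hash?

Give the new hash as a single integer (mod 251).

val('g') = 7, val('h') = 8
Position k = 0, exponent = n-1-k = 4
B^4 mod M = 7^4 mod 251 = 142
Delta = (8 - 7) * 142 mod 251 = 142
New hash = (70 + 142) mod 251 = 212

Answer: 212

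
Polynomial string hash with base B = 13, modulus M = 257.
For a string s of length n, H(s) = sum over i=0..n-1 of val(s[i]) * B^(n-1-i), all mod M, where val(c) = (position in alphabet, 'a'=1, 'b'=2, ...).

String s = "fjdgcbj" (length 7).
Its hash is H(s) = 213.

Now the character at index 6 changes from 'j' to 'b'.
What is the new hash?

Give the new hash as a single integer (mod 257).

val('j') = 10, val('b') = 2
Position k = 6, exponent = n-1-k = 0
B^0 mod M = 13^0 mod 257 = 1
Delta = (2 - 10) * 1 mod 257 = 249
New hash = (213 + 249) mod 257 = 205

Answer: 205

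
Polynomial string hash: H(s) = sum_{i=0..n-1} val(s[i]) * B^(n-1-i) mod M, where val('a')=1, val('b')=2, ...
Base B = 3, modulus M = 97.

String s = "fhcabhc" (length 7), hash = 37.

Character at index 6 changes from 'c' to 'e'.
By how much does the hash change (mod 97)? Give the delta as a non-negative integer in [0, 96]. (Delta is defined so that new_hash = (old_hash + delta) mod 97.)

Delta formula: (val(new) - val(old)) * B^(n-1-k) mod M
  val('e') - val('c') = 5 - 3 = 2
  B^(n-1-k) = 3^0 mod 97 = 1
  Delta = 2 * 1 mod 97 = 2

Answer: 2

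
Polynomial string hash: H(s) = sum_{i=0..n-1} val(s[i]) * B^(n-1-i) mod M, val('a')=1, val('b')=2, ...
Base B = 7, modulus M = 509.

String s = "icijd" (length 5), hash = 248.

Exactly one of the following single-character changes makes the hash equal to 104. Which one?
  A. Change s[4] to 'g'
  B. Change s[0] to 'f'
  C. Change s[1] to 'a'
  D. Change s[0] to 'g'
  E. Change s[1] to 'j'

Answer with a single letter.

Answer: E

Derivation:
Option A: s[4]='d'->'g', delta=(7-4)*7^0 mod 509 = 3, hash=248+3 mod 509 = 251
Option B: s[0]='i'->'f', delta=(6-9)*7^4 mod 509 = 432, hash=248+432 mod 509 = 171
Option C: s[1]='c'->'a', delta=(1-3)*7^3 mod 509 = 332, hash=248+332 mod 509 = 71
Option D: s[0]='i'->'g', delta=(7-9)*7^4 mod 509 = 288, hash=248+288 mod 509 = 27
Option E: s[1]='c'->'j', delta=(10-3)*7^3 mod 509 = 365, hash=248+365 mod 509 = 104 <-- target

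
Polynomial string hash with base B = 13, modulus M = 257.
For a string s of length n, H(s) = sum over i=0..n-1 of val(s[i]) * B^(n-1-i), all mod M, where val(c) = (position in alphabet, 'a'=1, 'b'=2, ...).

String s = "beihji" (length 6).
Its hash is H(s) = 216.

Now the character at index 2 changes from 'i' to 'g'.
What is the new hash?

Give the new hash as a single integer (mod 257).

Answer: 191

Derivation:
val('i') = 9, val('g') = 7
Position k = 2, exponent = n-1-k = 3
B^3 mod M = 13^3 mod 257 = 141
Delta = (7 - 9) * 141 mod 257 = 232
New hash = (216 + 232) mod 257 = 191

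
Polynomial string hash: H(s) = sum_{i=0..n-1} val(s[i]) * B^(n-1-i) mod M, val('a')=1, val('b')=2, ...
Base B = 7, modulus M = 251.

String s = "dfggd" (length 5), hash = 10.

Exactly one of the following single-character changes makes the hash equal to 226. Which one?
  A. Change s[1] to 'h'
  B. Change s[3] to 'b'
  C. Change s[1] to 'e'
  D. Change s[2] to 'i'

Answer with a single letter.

Answer: B

Derivation:
Option A: s[1]='f'->'h', delta=(8-6)*7^3 mod 251 = 184, hash=10+184 mod 251 = 194
Option B: s[3]='g'->'b', delta=(2-7)*7^1 mod 251 = 216, hash=10+216 mod 251 = 226 <-- target
Option C: s[1]='f'->'e', delta=(5-6)*7^3 mod 251 = 159, hash=10+159 mod 251 = 169
Option D: s[2]='g'->'i', delta=(9-7)*7^2 mod 251 = 98, hash=10+98 mod 251 = 108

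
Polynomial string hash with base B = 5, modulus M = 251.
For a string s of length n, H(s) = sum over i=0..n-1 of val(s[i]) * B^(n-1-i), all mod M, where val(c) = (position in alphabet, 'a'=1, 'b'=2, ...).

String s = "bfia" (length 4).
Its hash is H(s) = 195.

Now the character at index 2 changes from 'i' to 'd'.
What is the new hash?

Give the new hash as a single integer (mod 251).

Answer: 170

Derivation:
val('i') = 9, val('d') = 4
Position k = 2, exponent = n-1-k = 1
B^1 mod M = 5^1 mod 251 = 5
Delta = (4 - 9) * 5 mod 251 = 226
New hash = (195 + 226) mod 251 = 170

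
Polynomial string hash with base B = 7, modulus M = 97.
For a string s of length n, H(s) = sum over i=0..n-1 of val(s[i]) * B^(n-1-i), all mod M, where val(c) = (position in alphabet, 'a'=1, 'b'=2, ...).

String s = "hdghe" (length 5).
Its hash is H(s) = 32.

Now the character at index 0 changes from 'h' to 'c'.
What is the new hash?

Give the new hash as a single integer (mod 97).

val('h') = 8, val('c') = 3
Position k = 0, exponent = n-1-k = 4
B^4 mod M = 7^4 mod 97 = 73
Delta = (3 - 8) * 73 mod 97 = 23
New hash = (32 + 23) mod 97 = 55

Answer: 55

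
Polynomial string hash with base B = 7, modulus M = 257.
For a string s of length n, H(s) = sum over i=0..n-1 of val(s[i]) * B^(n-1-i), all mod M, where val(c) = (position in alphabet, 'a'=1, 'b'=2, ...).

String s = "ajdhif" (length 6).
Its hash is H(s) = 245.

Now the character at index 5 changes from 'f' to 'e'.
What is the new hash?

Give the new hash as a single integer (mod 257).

Answer: 244

Derivation:
val('f') = 6, val('e') = 5
Position k = 5, exponent = n-1-k = 0
B^0 mod M = 7^0 mod 257 = 1
Delta = (5 - 6) * 1 mod 257 = 256
New hash = (245 + 256) mod 257 = 244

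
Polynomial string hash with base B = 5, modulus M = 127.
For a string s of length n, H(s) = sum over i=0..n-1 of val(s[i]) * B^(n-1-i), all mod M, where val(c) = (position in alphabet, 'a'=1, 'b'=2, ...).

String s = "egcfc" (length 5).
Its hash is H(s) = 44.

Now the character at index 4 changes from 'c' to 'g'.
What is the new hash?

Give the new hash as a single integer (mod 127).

val('c') = 3, val('g') = 7
Position k = 4, exponent = n-1-k = 0
B^0 mod M = 5^0 mod 127 = 1
Delta = (7 - 3) * 1 mod 127 = 4
New hash = (44 + 4) mod 127 = 48

Answer: 48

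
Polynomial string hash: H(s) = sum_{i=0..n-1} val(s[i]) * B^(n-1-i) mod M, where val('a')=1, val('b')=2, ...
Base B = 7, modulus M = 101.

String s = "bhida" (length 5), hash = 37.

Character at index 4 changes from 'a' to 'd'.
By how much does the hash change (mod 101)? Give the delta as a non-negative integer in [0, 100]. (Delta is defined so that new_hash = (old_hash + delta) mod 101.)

Delta formula: (val(new) - val(old)) * B^(n-1-k) mod M
  val('d') - val('a') = 4 - 1 = 3
  B^(n-1-k) = 7^0 mod 101 = 1
  Delta = 3 * 1 mod 101 = 3

Answer: 3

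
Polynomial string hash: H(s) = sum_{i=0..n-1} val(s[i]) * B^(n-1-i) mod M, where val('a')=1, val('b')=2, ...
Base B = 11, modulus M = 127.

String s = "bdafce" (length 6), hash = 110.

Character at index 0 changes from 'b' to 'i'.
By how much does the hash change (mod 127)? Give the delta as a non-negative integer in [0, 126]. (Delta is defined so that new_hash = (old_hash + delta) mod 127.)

Delta formula: (val(new) - val(old)) * B^(n-1-k) mod M
  val('i') - val('b') = 9 - 2 = 7
  B^(n-1-k) = 11^5 mod 127 = 15
  Delta = 7 * 15 mod 127 = 105

Answer: 105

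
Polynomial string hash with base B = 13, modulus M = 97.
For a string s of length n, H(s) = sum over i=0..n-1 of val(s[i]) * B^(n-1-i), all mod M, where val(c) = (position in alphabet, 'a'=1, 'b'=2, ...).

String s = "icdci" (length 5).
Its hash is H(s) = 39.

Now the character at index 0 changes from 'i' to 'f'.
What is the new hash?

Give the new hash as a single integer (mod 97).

Answer: 7

Derivation:
val('i') = 9, val('f') = 6
Position k = 0, exponent = n-1-k = 4
B^4 mod M = 13^4 mod 97 = 43
Delta = (6 - 9) * 43 mod 97 = 65
New hash = (39 + 65) mod 97 = 7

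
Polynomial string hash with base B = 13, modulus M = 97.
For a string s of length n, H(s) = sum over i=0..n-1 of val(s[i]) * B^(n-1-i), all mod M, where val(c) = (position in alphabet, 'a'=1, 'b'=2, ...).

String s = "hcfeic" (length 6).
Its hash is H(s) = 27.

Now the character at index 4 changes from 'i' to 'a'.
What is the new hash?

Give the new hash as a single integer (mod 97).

val('i') = 9, val('a') = 1
Position k = 4, exponent = n-1-k = 1
B^1 mod M = 13^1 mod 97 = 13
Delta = (1 - 9) * 13 mod 97 = 90
New hash = (27 + 90) mod 97 = 20

Answer: 20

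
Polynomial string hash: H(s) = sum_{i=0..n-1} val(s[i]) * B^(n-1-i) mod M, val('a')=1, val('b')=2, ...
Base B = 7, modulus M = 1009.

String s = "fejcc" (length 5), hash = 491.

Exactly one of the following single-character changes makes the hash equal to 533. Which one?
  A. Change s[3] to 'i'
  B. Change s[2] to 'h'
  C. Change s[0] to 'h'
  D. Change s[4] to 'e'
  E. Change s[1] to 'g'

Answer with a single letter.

Option A: s[3]='c'->'i', delta=(9-3)*7^1 mod 1009 = 42, hash=491+42 mod 1009 = 533 <-- target
Option B: s[2]='j'->'h', delta=(8-10)*7^2 mod 1009 = 911, hash=491+911 mod 1009 = 393
Option C: s[0]='f'->'h', delta=(8-6)*7^4 mod 1009 = 766, hash=491+766 mod 1009 = 248
Option D: s[4]='c'->'e', delta=(5-3)*7^0 mod 1009 = 2, hash=491+2 mod 1009 = 493
Option E: s[1]='e'->'g', delta=(7-5)*7^3 mod 1009 = 686, hash=491+686 mod 1009 = 168

Answer: A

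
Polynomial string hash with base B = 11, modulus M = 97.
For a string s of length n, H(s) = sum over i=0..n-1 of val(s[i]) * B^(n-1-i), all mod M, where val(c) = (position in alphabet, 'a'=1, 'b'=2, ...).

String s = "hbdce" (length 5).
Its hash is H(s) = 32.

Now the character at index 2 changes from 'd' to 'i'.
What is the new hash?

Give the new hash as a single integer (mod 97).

val('d') = 4, val('i') = 9
Position k = 2, exponent = n-1-k = 2
B^2 mod M = 11^2 mod 97 = 24
Delta = (9 - 4) * 24 mod 97 = 23
New hash = (32 + 23) mod 97 = 55

Answer: 55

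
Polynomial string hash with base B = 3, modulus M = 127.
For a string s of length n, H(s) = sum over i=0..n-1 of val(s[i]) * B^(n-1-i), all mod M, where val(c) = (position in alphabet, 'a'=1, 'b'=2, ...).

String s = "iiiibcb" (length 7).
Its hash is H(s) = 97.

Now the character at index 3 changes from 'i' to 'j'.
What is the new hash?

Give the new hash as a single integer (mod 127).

Answer: 124

Derivation:
val('i') = 9, val('j') = 10
Position k = 3, exponent = n-1-k = 3
B^3 mod M = 3^3 mod 127 = 27
Delta = (10 - 9) * 27 mod 127 = 27
New hash = (97 + 27) mod 127 = 124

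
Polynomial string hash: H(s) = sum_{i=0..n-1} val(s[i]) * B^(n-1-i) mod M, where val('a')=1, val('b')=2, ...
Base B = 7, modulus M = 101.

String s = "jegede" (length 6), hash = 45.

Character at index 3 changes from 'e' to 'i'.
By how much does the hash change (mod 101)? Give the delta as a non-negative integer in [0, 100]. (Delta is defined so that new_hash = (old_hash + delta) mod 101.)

Answer: 95

Derivation:
Delta formula: (val(new) - val(old)) * B^(n-1-k) mod M
  val('i') - val('e') = 9 - 5 = 4
  B^(n-1-k) = 7^2 mod 101 = 49
  Delta = 4 * 49 mod 101 = 95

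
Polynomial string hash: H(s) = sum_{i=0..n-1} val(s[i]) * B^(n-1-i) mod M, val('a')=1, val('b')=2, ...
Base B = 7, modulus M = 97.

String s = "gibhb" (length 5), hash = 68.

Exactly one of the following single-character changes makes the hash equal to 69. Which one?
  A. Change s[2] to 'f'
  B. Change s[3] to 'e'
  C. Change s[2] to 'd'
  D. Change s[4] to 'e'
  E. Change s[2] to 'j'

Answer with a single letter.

Option A: s[2]='b'->'f', delta=(6-2)*7^2 mod 97 = 2, hash=68+2 mod 97 = 70
Option B: s[3]='h'->'e', delta=(5-8)*7^1 mod 97 = 76, hash=68+76 mod 97 = 47
Option C: s[2]='b'->'d', delta=(4-2)*7^2 mod 97 = 1, hash=68+1 mod 97 = 69 <-- target
Option D: s[4]='b'->'e', delta=(5-2)*7^0 mod 97 = 3, hash=68+3 mod 97 = 71
Option E: s[2]='b'->'j', delta=(10-2)*7^2 mod 97 = 4, hash=68+4 mod 97 = 72

Answer: C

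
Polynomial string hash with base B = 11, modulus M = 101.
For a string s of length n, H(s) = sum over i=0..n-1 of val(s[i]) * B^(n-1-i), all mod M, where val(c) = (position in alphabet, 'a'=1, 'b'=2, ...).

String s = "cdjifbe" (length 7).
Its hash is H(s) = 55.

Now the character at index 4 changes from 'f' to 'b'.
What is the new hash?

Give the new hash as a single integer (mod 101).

Answer: 76

Derivation:
val('f') = 6, val('b') = 2
Position k = 4, exponent = n-1-k = 2
B^2 mod M = 11^2 mod 101 = 20
Delta = (2 - 6) * 20 mod 101 = 21
New hash = (55 + 21) mod 101 = 76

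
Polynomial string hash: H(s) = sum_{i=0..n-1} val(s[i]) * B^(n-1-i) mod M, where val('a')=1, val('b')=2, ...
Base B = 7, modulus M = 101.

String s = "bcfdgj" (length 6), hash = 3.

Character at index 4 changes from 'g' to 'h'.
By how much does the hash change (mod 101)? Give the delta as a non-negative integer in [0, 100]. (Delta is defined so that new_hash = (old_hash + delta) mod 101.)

Delta formula: (val(new) - val(old)) * B^(n-1-k) mod M
  val('h') - val('g') = 8 - 7 = 1
  B^(n-1-k) = 7^1 mod 101 = 7
  Delta = 1 * 7 mod 101 = 7

Answer: 7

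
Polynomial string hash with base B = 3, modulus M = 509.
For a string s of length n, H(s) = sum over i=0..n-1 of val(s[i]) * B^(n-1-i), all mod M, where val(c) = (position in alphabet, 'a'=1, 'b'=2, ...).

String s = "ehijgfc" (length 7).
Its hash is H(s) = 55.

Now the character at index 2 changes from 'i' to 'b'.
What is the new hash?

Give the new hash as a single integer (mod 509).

Answer: 506

Derivation:
val('i') = 9, val('b') = 2
Position k = 2, exponent = n-1-k = 4
B^4 mod M = 3^4 mod 509 = 81
Delta = (2 - 9) * 81 mod 509 = 451
New hash = (55 + 451) mod 509 = 506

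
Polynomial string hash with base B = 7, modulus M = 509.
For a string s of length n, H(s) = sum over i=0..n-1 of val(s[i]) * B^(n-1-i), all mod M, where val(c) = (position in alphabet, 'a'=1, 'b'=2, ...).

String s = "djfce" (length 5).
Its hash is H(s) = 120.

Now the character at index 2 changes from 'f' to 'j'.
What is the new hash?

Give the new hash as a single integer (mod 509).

val('f') = 6, val('j') = 10
Position k = 2, exponent = n-1-k = 2
B^2 mod M = 7^2 mod 509 = 49
Delta = (10 - 6) * 49 mod 509 = 196
New hash = (120 + 196) mod 509 = 316

Answer: 316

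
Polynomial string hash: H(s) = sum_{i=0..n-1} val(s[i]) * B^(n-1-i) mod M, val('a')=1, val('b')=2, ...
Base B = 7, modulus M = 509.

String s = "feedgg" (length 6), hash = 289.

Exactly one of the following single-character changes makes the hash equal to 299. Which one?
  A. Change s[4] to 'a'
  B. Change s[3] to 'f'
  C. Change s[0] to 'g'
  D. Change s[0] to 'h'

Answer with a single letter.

Answer: C

Derivation:
Option A: s[4]='g'->'a', delta=(1-7)*7^1 mod 509 = 467, hash=289+467 mod 509 = 247
Option B: s[3]='d'->'f', delta=(6-4)*7^2 mod 509 = 98, hash=289+98 mod 509 = 387
Option C: s[0]='f'->'g', delta=(7-6)*7^5 mod 509 = 10, hash=289+10 mod 509 = 299 <-- target
Option D: s[0]='f'->'h', delta=(8-6)*7^5 mod 509 = 20, hash=289+20 mod 509 = 309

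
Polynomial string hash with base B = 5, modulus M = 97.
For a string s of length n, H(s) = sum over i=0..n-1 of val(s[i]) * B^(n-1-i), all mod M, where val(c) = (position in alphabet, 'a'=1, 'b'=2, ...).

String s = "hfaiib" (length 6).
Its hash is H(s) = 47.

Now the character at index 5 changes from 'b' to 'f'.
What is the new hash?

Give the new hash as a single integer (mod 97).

val('b') = 2, val('f') = 6
Position k = 5, exponent = n-1-k = 0
B^0 mod M = 5^0 mod 97 = 1
Delta = (6 - 2) * 1 mod 97 = 4
New hash = (47 + 4) mod 97 = 51

Answer: 51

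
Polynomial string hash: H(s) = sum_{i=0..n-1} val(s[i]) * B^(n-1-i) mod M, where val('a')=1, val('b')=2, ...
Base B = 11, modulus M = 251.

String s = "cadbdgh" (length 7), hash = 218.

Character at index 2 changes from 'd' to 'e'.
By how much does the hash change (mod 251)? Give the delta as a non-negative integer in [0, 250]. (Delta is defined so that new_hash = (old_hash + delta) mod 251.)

Answer: 83

Derivation:
Delta formula: (val(new) - val(old)) * B^(n-1-k) mod M
  val('e') - val('d') = 5 - 4 = 1
  B^(n-1-k) = 11^4 mod 251 = 83
  Delta = 1 * 83 mod 251 = 83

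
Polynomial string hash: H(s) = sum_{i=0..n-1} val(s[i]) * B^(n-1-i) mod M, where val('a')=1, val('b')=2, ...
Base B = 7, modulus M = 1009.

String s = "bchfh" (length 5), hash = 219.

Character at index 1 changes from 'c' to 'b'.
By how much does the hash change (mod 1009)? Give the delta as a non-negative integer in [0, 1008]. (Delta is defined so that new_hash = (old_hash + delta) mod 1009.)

Answer: 666

Derivation:
Delta formula: (val(new) - val(old)) * B^(n-1-k) mod M
  val('b') - val('c') = 2 - 3 = -1
  B^(n-1-k) = 7^3 mod 1009 = 343
  Delta = -1 * 343 mod 1009 = 666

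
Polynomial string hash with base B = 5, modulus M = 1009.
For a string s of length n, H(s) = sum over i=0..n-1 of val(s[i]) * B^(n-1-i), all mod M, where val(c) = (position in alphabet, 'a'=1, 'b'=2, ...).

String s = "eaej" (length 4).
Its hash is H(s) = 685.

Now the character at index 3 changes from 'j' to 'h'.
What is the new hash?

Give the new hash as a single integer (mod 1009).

val('j') = 10, val('h') = 8
Position k = 3, exponent = n-1-k = 0
B^0 mod M = 5^0 mod 1009 = 1
Delta = (8 - 10) * 1 mod 1009 = 1007
New hash = (685 + 1007) mod 1009 = 683

Answer: 683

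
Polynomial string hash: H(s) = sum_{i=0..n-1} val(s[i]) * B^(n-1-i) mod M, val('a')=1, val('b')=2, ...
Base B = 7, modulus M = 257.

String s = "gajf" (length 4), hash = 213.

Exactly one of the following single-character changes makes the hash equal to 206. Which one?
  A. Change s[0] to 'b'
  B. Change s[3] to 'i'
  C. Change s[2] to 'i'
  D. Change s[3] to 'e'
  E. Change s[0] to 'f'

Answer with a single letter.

Option A: s[0]='g'->'b', delta=(2-7)*7^3 mod 257 = 84, hash=213+84 mod 257 = 40
Option B: s[3]='f'->'i', delta=(9-6)*7^0 mod 257 = 3, hash=213+3 mod 257 = 216
Option C: s[2]='j'->'i', delta=(9-10)*7^1 mod 257 = 250, hash=213+250 mod 257 = 206 <-- target
Option D: s[3]='f'->'e', delta=(5-6)*7^0 mod 257 = 256, hash=213+256 mod 257 = 212
Option E: s[0]='g'->'f', delta=(6-7)*7^3 mod 257 = 171, hash=213+171 mod 257 = 127

Answer: C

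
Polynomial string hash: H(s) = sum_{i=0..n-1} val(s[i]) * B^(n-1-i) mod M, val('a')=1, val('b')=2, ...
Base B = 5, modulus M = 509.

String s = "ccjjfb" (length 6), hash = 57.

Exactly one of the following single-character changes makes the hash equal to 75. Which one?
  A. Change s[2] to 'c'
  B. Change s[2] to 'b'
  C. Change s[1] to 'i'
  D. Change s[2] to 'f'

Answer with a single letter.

Option A: s[2]='j'->'c', delta=(3-10)*5^3 mod 509 = 143, hash=57+143 mod 509 = 200
Option B: s[2]='j'->'b', delta=(2-10)*5^3 mod 509 = 18, hash=57+18 mod 509 = 75 <-- target
Option C: s[1]='c'->'i', delta=(9-3)*5^4 mod 509 = 187, hash=57+187 mod 509 = 244
Option D: s[2]='j'->'f', delta=(6-10)*5^3 mod 509 = 9, hash=57+9 mod 509 = 66

Answer: B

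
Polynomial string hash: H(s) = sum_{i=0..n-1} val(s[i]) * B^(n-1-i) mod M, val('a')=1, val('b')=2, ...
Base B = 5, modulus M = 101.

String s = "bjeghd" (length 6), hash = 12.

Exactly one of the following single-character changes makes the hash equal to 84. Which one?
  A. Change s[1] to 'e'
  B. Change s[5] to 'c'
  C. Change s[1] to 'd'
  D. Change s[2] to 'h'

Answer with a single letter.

Answer: D

Derivation:
Option A: s[1]='j'->'e', delta=(5-10)*5^4 mod 101 = 6, hash=12+6 mod 101 = 18
Option B: s[5]='d'->'c', delta=(3-4)*5^0 mod 101 = 100, hash=12+100 mod 101 = 11
Option C: s[1]='j'->'d', delta=(4-10)*5^4 mod 101 = 88, hash=12+88 mod 101 = 100
Option D: s[2]='e'->'h', delta=(8-5)*5^3 mod 101 = 72, hash=12+72 mod 101 = 84 <-- target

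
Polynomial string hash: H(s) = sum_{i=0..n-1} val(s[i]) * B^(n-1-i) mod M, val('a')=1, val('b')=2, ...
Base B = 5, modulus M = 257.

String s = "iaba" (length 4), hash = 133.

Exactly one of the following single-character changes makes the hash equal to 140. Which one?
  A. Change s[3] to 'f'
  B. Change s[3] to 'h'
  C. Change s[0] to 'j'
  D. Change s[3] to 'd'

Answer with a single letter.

Option A: s[3]='a'->'f', delta=(6-1)*5^0 mod 257 = 5, hash=133+5 mod 257 = 138
Option B: s[3]='a'->'h', delta=(8-1)*5^0 mod 257 = 7, hash=133+7 mod 257 = 140 <-- target
Option C: s[0]='i'->'j', delta=(10-9)*5^3 mod 257 = 125, hash=133+125 mod 257 = 1
Option D: s[3]='a'->'d', delta=(4-1)*5^0 mod 257 = 3, hash=133+3 mod 257 = 136

Answer: B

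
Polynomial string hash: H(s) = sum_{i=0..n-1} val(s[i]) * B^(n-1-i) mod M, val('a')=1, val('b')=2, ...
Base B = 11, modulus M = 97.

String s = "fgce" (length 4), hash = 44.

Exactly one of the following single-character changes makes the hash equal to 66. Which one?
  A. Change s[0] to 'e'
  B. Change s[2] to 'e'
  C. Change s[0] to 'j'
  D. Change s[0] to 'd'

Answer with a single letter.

Answer: B

Derivation:
Option A: s[0]='f'->'e', delta=(5-6)*11^3 mod 97 = 27, hash=44+27 mod 97 = 71
Option B: s[2]='c'->'e', delta=(5-3)*11^1 mod 97 = 22, hash=44+22 mod 97 = 66 <-- target
Option C: s[0]='f'->'j', delta=(10-6)*11^3 mod 97 = 86, hash=44+86 mod 97 = 33
Option D: s[0]='f'->'d', delta=(4-6)*11^3 mod 97 = 54, hash=44+54 mod 97 = 1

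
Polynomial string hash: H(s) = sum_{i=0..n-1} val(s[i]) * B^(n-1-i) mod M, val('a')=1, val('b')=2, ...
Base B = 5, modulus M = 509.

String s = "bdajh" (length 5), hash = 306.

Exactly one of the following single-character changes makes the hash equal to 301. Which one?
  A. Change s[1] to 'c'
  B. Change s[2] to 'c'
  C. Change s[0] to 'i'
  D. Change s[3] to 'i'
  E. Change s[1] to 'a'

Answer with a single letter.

Option A: s[1]='d'->'c', delta=(3-4)*5^3 mod 509 = 384, hash=306+384 mod 509 = 181
Option B: s[2]='a'->'c', delta=(3-1)*5^2 mod 509 = 50, hash=306+50 mod 509 = 356
Option C: s[0]='b'->'i', delta=(9-2)*5^4 mod 509 = 303, hash=306+303 mod 509 = 100
Option D: s[3]='j'->'i', delta=(9-10)*5^1 mod 509 = 504, hash=306+504 mod 509 = 301 <-- target
Option E: s[1]='d'->'a', delta=(1-4)*5^3 mod 509 = 134, hash=306+134 mod 509 = 440

Answer: D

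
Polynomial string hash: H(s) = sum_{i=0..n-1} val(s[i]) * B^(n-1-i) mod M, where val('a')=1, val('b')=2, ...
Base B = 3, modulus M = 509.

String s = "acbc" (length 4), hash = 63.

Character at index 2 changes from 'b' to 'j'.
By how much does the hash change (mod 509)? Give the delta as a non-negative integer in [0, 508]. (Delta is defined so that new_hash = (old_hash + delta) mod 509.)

Answer: 24

Derivation:
Delta formula: (val(new) - val(old)) * B^(n-1-k) mod M
  val('j') - val('b') = 10 - 2 = 8
  B^(n-1-k) = 3^1 mod 509 = 3
  Delta = 8 * 3 mod 509 = 24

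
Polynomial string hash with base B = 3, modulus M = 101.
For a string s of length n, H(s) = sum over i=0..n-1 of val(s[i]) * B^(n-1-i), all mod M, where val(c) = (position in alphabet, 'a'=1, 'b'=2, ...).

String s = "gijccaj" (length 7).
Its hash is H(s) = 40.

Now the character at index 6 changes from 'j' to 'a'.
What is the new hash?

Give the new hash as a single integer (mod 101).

Answer: 31

Derivation:
val('j') = 10, val('a') = 1
Position k = 6, exponent = n-1-k = 0
B^0 mod M = 3^0 mod 101 = 1
Delta = (1 - 10) * 1 mod 101 = 92
New hash = (40 + 92) mod 101 = 31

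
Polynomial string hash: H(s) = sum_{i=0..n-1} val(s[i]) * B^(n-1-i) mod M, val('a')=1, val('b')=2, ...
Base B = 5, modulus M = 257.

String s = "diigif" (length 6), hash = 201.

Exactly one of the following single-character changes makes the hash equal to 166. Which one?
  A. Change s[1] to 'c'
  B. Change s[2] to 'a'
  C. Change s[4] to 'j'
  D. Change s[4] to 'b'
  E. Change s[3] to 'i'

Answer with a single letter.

Option A: s[1]='i'->'c', delta=(3-9)*5^4 mod 257 = 105, hash=201+105 mod 257 = 49
Option B: s[2]='i'->'a', delta=(1-9)*5^3 mod 257 = 28, hash=201+28 mod 257 = 229
Option C: s[4]='i'->'j', delta=(10-9)*5^1 mod 257 = 5, hash=201+5 mod 257 = 206
Option D: s[4]='i'->'b', delta=(2-9)*5^1 mod 257 = 222, hash=201+222 mod 257 = 166 <-- target
Option E: s[3]='g'->'i', delta=(9-7)*5^2 mod 257 = 50, hash=201+50 mod 257 = 251

Answer: D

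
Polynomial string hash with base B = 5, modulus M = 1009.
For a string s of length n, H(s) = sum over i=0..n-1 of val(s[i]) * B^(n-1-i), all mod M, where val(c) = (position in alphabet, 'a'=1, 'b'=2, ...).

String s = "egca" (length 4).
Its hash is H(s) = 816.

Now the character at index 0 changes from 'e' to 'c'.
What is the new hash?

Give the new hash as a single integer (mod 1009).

val('e') = 5, val('c') = 3
Position k = 0, exponent = n-1-k = 3
B^3 mod M = 5^3 mod 1009 = 125
Delta = (3 - 5) * 125 mod 1009 = 759
New hash = (816 + 759) mod 1009 = 566

Answer: 566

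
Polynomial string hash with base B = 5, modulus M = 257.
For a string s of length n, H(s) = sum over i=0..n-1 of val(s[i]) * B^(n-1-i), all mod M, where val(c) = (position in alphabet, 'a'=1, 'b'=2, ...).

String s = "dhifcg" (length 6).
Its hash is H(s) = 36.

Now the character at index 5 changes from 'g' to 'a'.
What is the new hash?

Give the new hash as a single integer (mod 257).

val('g') = 7, val('a') = 1
Position k = 5, exponent = n-1-k = 0
B^0 mod M = 5^0 mod 257 = 1
Delta = (1 - 7) * 1 mod 257 = 251
New hash = (36 + 251) mod 257 = 30

Answer: 30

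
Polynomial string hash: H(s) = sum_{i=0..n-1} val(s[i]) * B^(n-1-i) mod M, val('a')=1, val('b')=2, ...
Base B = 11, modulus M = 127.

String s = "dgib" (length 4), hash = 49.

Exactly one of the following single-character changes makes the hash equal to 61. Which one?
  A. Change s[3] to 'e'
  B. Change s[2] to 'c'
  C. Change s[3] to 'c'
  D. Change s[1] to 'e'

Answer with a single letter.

Option A: s[3]='b'->'e', delta=(5-2)*11^0 mod 127 = 3, hash=49+3 mod 127 = 52
Option B: s[2]='i'->'c', delta=(3-9)*11^1 mod 127 = 61, hash=49+61 mod 127 = 110
Option C: s[3]='b'->'c', delta=(3-2)*11^0 mod 127 = 1, hash=49+1 mod 127 = 50
Option D: s[1]='g'->'e', delta=(5-7)*11^2 mod 127 = 12, hash=49+12 mod 127 = 61 <-- target

Answer: D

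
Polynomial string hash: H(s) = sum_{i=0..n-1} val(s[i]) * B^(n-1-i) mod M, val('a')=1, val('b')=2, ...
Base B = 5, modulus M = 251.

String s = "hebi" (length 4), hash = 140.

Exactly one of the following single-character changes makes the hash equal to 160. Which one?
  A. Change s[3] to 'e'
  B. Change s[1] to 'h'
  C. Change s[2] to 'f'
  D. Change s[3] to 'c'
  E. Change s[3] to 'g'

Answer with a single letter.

Option A: s[3]='i'->'e', delta=(5-9)*5^0 mod 251 = 247, hash=140+247 mod 251 = 136
Option B: s[1]='e'->'h', delta=(8-5)*5^2 mod 251 = 75, hash=140+75 mod 251 = 215
Option C: s[2]='b'->'f', delta=(6-2)*5^1 mod 251 = 20, hash=140+20 mod 251 = 160 <-- target
Option D: s[3]='i'->'c', delta=(3-9)*5^0 mod 251 = 245, hash=140+245 mod 251 = 134
Option E: s[3]='i'->'g', delta=(7-9)*5^0 mod 251 = 249, hash=140+249 mod 251 = 138

Answer: C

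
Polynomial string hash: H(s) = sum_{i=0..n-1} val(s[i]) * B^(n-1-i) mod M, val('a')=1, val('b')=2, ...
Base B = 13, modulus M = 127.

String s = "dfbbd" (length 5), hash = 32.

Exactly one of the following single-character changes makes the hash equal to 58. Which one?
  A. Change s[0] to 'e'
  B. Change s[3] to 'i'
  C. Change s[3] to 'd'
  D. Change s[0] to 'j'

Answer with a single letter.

Option A: s[0]='d'->'e', delta=(5-4)*13^4 mod 127 = 113, hash=32+113 mod 127 = 18
Option B: s[3]='b'->'i', delta=(9-2)*13^1 mod 127 = 91, hash=32+91 mod 127 = 123
Option C: s[3]='b'->'d', delta=(4-2)*13^1 mod 127 = 26, hash=32+26 mod 127 = 58 <-- target
Option D: s[0]='d'->'j', delta=(10-4)*13^4 mod 127 = 43, hash=32+43 mod 127 = 75

Answer: C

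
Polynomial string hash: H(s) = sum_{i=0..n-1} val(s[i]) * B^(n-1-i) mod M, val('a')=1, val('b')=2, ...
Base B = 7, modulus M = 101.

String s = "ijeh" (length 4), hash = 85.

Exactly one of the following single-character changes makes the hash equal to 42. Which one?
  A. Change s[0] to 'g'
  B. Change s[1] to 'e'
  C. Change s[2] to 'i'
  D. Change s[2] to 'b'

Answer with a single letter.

Answer: B

Derivation:
Option A: s[0]='i'->'g', delta=(7-9)*7^3 mod 101 = 21, hash=85+21 mod 101 = 5
Option B: s[1]='j'->'e', delta=(5-10)*7^2 mod 101 = 58, hash=85+58 mod 101 = 42 <-- target
Option C: s[2]='e'->'i', delta=(9-5)*7^1 mod 101 = 28, hash=85+28 mod 101 = 12
Option D: s[2]='e'->'b', delta=(2-5)*7^1 mod 101 = 80, hash=85+80 mod 101 = 64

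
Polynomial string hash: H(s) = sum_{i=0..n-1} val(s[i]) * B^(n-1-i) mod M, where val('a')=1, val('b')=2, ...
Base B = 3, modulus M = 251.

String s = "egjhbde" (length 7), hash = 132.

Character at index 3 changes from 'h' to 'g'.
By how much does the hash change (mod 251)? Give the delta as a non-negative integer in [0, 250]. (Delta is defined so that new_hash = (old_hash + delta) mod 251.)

Answer: 224

Derivation:
Delta formula: (val(new) - val(old)) * B^(n-1-k) mod M
  val('g') - val('h') = 7 - 8 = -1
  B^(n-1-k) = 3^3 mod 251 = 27
  Delta = -1 * 27 mod 251 = 224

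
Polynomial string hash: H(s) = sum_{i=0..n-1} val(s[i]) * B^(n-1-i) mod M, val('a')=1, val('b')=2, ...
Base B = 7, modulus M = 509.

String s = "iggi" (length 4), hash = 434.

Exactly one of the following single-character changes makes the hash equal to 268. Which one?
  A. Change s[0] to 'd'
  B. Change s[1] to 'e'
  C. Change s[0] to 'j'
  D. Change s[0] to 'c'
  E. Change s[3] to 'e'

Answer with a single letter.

Answer: C

Derivation:
Option A: s[0]='i'->'d', delta=(4-9)*7^3 mod 509 = 321, hash=434+321 mod 509 = 246
Option B: s[1]='g'->'e', delta=(5-7)*7^2 mod 509 = 411, hash=434+411 mod 509 = 336
Option C: s[0]='i'->'j', delta=(10-9)*7^3 mod 509 = 343, hash=434+343 mod 509 = 268 <-- target
Option D: s[0]='i'->'c', delta=(3-9)*7^3 mod 509 = 487, hash=434+487 mod 509 = 412
Option E: s[3]='i'->'e', delta=(5-9)*7^0 mod 509 = 505, hash=434+505 mod 509 = 430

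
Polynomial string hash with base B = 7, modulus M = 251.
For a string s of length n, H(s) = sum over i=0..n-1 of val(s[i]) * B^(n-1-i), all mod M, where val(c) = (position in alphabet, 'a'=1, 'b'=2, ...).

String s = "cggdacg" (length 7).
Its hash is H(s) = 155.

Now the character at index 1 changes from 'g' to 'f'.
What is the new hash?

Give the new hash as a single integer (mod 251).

Answer: 165

Derivation:
val('g') = 7, val('f') = 6
Position k = 1, exponent = n-1-k = 5
B^5 mod M = 7^5 mod 251 = 241
Delta = (6 - 7) * 241 mod 251 = 10
New hash = (155 + 10) mod 251 = 165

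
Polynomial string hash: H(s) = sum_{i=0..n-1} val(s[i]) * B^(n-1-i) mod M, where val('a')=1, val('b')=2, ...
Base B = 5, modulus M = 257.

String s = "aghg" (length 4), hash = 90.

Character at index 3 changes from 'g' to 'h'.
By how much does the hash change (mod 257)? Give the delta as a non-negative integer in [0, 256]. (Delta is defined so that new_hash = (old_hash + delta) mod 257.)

Answer: 1

Derivation:
Delta formula: (val(new) - val(old)) * B^(n-1-k) mod M
  val('h') - val('g') = 8 - 7 = 1
  B^(n-1-k) = 5^0 mod 257 = 1
  Delta = 1 * 1 mod 257 = 1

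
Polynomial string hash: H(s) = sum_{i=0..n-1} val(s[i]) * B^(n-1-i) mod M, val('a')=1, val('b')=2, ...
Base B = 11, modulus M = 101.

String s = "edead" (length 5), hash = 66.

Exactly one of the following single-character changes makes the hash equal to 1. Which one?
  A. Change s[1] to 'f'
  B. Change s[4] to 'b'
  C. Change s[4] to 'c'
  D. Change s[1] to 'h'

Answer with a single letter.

Option A: s[1]='d'->'f', delta=(6-4)*11^3 mod 101 = 36, hash=66+36 mod 101 = 1 <-- target
Option B: s[4]='d'->'b', delta=(2-4)*11^0 mod 101 = 99, hash=66+99 mod 101 = 64
Option C: s[4]='d'->'c', delta=(3-4)*11^0 mod 101 = 100, hash=66+100 mod 101 = 65
Option D: s[1]='d'->'h', delta=(8-4)*11^3 mod 101 = 72, hash=66+72 mod 101 = 37

Answer: A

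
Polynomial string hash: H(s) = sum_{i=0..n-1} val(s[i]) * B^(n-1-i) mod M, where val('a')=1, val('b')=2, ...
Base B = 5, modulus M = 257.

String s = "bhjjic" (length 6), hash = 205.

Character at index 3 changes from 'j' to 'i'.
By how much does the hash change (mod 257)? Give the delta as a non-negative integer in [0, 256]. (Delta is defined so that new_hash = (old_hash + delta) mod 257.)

Answer: 232

Derivation:
Delta formula: (val(new) - val(old)) * B^(n-1-k) mod M
  val('i') - val('j') = 9 - 10 = -1
  B^(n-1-k) = 5^2 mod 257 = 25
  Delta = -1 * 25 mod 257 = 232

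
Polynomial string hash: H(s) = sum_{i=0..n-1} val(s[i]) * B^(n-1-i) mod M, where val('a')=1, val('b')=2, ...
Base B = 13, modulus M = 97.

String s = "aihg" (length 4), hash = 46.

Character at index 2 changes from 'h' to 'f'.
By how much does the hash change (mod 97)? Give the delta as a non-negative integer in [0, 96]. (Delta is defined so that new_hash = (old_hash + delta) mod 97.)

Answer: 71

Derivation:
Delta formula: (val(new) - val(old)) * B^(n-1-k) mod M
  val('f') - val('h') = 6 - 8 = -2
  B^(n-1-k) = 13^1 mod 97 = 13
  Delta = -2 * 13 mod 97 = 71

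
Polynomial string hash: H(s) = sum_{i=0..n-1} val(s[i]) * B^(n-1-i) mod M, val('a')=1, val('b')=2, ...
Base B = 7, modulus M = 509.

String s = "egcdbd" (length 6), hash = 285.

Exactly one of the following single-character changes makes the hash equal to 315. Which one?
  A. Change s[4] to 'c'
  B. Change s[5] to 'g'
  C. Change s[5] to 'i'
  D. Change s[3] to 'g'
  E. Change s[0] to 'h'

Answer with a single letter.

Answer: E

Derivation:
Option A: s[4]='b'->'c', delta=(3-2)*7^1 mod 509 = 7, hash=285+7 mod 509 = 292
Option B: s[5]='d'->'g', delta=(7-4)*7^0 mod 509 = 3, hash=285+3 mod 509 = 288
Option C: s[5]='d'->'i', delta=(9-4)*7^0 mod 509 = 5, hash=285+5 mod 509 = 290
Option D: s[3]='d'->'g', delta=(7-4)*7^2 mod 509 = 147, hash=285+147 mod 509 = 432
Option E: s[0]='e'->'h', delta=(8-5)*7^5 mod 509 = 30, hash=285+30 mod 509 = 315 <-- target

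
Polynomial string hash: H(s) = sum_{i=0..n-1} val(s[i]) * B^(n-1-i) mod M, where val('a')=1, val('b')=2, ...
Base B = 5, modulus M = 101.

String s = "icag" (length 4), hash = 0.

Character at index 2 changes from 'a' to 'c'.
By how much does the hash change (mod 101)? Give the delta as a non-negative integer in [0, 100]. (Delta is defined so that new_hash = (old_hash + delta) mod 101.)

Answer: 10

Derivation:
Delta formula: (val(new) - val(old)) * B^(n-1-k) mod M
  val('c') - val('a') = 3 - 1 = 2
  B^(n-1-k) = 5^1 mod 101 = 5
  Delta = 2 * 5 mod 101 = 10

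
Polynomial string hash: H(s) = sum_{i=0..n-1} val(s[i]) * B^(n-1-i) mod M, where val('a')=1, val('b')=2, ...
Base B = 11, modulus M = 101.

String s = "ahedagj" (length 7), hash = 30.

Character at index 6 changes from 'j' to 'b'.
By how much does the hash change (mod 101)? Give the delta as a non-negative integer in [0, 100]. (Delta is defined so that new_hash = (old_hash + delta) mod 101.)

Delta formula: (val(new) - val(old)) * B^(n-1-k) mod M
  val('b') - val('j') = 2 - 10 = -8
  B^(n-1-k) = 11^0 mod 101 = 1
  Delta = -8 * 1 mod 101 = 93

Answer: 93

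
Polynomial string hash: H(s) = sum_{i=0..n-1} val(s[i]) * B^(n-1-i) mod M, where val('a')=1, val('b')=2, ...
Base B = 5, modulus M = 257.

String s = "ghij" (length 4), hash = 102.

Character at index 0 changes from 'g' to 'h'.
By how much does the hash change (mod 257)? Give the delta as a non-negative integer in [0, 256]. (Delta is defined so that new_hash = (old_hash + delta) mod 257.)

Delta formula: (val(new) - val(old)) * B^(n-1-k) mod M
  val('h') - val('g') = 8 - 7 = 1
  B^(n-1-k) = 5^3 mod 257 = 125
  Delta = 1 * 125 mod 257 = 125

Answer: 125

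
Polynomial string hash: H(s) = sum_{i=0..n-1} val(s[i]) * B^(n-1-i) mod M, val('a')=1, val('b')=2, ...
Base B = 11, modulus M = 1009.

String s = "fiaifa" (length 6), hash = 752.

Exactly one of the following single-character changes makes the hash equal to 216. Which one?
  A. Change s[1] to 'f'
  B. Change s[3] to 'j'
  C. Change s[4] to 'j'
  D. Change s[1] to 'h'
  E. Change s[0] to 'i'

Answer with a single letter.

Answer: A

Derivation:
Option A: s[1]='i'->'f', delta=(6-9)*11^4 mod 1009 = 473, hash=752+473 mod 1009 = 216 <-- target
Option B: s[3]='i'->'j', delta=(10-9)*11^2 mod 1009 = 121, hash=752+121 mod 1009 = 873
Option C: s[4]='f'->'j', delta=(10-6)*11^1 mod 1009 = 44, hash=752+44 mod 1009 = 796
Option D: s[1]='i'->'h', delta=(8-9)*11^4 mod 1009 = 494, hash=752+494 mod 1009 = 237
Option E: s[0]='f'->'i', delta=(9-6)*11^5 mod 1009 = 851, hash=752+851 mod 1009 = 594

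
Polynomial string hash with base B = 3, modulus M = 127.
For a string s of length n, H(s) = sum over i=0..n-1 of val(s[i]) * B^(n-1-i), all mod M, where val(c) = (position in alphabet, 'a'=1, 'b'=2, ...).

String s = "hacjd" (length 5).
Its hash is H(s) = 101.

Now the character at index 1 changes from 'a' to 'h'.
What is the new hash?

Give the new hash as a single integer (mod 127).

val('a') = 1, val('h') = 8
Position k = 1, exponent = n-1-k = 3
B^3 mod M = 3^3 mod 127 = 27
Delta = (8 - 1) * 27 mod 127 = 62
New hash = (101 + 62) mod 127 = 36

Answer: 36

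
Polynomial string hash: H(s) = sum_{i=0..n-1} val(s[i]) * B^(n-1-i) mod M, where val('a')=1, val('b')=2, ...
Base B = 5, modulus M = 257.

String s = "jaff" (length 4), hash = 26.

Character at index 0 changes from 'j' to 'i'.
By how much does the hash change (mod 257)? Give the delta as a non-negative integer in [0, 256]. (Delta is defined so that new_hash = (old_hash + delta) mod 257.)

Delta formula: (val(new) - val(old)) * B^(n-1-k) mod M
  val('i') - val('j') = 9 - 10 = -1
  B^(n-1-k) = 5^3 mod 257 = 125
  Delta = -1 * 125 mod 257 = 132

Answer: 132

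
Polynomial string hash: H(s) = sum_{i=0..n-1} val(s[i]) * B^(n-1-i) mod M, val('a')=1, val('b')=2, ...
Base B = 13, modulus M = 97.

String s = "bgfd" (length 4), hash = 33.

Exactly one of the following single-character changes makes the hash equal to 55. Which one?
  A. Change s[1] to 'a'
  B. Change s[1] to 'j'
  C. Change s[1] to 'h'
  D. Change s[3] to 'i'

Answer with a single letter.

Answer: B

Derivation:
Option A: s[1]='g'->'a', delta=(1-7)*13^2 mod 97 = 53, hash=33+53 mod 97 = 86
Option B: s[1]='g'->'j', delta=(10-7)*13^2 mod 97 = 22, hash=33+22 mod 97 = 55 <-- target
Option C: s[1]='g'->'h', delta=(8-7)*13^2 mod 97 = 72, hash=33+72 mod 97 = 8
Option D: s[3]='d'->'i', delta=(9-4)*13^0 mod 97 = 5, hash=33+5 mod 97 = 38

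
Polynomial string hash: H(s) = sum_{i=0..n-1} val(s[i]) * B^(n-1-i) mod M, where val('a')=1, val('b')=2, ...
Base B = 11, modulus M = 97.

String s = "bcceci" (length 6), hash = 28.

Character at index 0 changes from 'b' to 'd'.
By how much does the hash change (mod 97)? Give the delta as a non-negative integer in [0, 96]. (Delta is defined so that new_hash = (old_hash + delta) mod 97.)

Delta formula: (val(new) - val(old)) * B^(n-1-k) mod M
  val('d') - val('b') = 4 - 2 = 2
  B^(n-1-k) = 11^5 mod 97 = 31
  Delta = 2 * 31 mod 97 = 62

Answer: 62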